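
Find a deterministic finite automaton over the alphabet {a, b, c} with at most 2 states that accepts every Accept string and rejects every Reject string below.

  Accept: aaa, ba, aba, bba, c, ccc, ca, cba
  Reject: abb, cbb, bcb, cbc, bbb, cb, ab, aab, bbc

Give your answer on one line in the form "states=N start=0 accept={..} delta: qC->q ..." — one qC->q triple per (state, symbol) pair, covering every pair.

Fold the examples into a partial DFA from state 0: repeatedly fix the first undefined (state, symbol) met by the shortest-then-alphabetical prefix, trying targets in increasing order and rejecting any under which an Accept and a Reject string meet in one state with the same remainder; add a state when all current targets are rejected. Accepting states are where Accept strings end.
a: 0a undefined. 0a->0: ok.
b: 0b undefined. 0b->0: no, aaa/abb meet in 0. Open state 1: 0b->1.
c: 0c undefined. 0c->0: ok.
ba: 1a undefined. 1a->0: ok.
bb: 1b undefined. 1b->0: no, aaa/abb meet in 0. 1b->1: ok.
bc: 1c undefined. 1c->0: no, aaa/cbc meet in 0. 1c->1: ok.
All examples now run through 2 states with every (state, symbol) defined. Accept strings end in {0}, Reject strings end in {1}; accept={0}.

states=2 start=0 accept={0} delta: 0a->0 0b->1 0c->0 1a->0 1b->1 1c->1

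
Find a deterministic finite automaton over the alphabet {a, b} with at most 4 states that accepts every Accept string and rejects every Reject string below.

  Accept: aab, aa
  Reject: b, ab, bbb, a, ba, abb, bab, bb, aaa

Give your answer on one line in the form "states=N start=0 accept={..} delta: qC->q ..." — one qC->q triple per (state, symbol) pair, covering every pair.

states=3 start=0 accept={2} delta: 0a->1 0b->0 1a->2 1b->0 2a->0 2b->2

Grow the machine one transition at a time. Run the examples from 0; the earliest place one falls off (shortest prefix, ties alphabetical) gets sent to the lowest-numbered state that keeps every Accept/Reject pair distinguishable — a pair clashes when both reach the same state with identical unread suffix — and to a fresh state only if none does.
a: 0a undefined. 0a->0: no, aab/b meet in 0 with "b" left. Open state 1: 0a->1.
b: 0b undefined. 0b->0: ok.
aa: 1a undefined. 1a->0: no, aab/b meet in 0. 1a->1: no, aab/ab meet in 1 with "b" left. Open state 2: 1a->2.
ab: 1b undefined. 1b->0: ok.
aaa: 2a undefined. 2a->0: ok.
aab: 2b undefined. 2b->0: no, aab/b meet in 0. 2b->1: no, aab/a meet in 1. 2b->2: ok.
All examples now run through 3 states with every (state, symbol) defined. Accept strings end in {2}, Reject strings end in {0,1}; accept={2}.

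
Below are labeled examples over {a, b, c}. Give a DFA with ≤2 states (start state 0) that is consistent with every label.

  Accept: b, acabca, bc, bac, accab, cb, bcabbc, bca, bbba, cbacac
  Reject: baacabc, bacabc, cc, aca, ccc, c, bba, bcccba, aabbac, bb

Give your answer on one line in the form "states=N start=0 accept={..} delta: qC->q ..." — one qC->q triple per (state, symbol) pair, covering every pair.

State merging on the prefix tree: take the shortest (then alphabetical) example prefix whose next move is undefined and point that move at state 0, else 1, else 2, ...; a target is out if some Accept/Reject pair would then sit in one state with the same input left (inseparable). If every existing state is out, open a new one.
a: 0a undefined. 0a->0: ok.
b: 0b undefined. 0b->0: no, b/bba meet in 0. Open state 1: 0b->1.
c: 0c undefined. 0c->0: ok.
ba: 1a undefined. 1a->0: no, bc/baacabc meet in 1 with "c" left. 1a->1: ok.
bb: 1b undefined. 1b->0: ok.
bc: 1c undefined. 1c->0: no, b/bcccba meet in 1. 1c->1: ok.
All examples now run through 2 states with every (state, symbol) defined. Accept strings end in {1}, Reject strings end in {0}; accept={1}.

states=2 start=0 accept={1} delta: 0a->0 0b->1 0c->0 1a->1 1b->0 1c->1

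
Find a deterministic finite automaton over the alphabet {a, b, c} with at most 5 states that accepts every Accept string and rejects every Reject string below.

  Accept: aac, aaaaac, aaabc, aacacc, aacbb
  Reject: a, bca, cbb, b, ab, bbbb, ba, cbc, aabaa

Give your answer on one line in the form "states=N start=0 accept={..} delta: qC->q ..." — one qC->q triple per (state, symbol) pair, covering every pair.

State merging on the prefix tree: take the shortest (then alphabetical) example prefix whose next move is undefined and point that move at state 0, else 1, else 2, ...; a target is out if some Accept/Reject pair would then sit in one state with the same input left (inseparable). If every existing state is out, open a new one.
a: 0a undefined. 0a->0: no, aacbb/cbb meet in 0 with "cbb" left. Open state 1: 0a->1.
b: 0b undefined. 0b->0: ok.
c: 0c undefined. 0c->0: ok.
aa: 1a undefined. 1a->0: no, aac/cbb meet in 0. 1a->1: ok.
ab: 1b undefined. 1b->0: no, aaabc/cbb meet in 0. 1b->1: ok.
aac: 1c undefined. 1c->0: no, aac/cbb meet in 0. 1c->1: no, aac/a meet in 1. Open state 2: 1c->2.
aaca: 2a undefined. 2a->0: no, aacacc/cbb meet in 0. 2a->1: ok.
aacb: 2b undefined. 2b->0: no, aacbb/cbb meet in 0. 2b->1: no, aacbb/a meet in 1. 2b->2: ok.
aacacc: 2c undefined. 2c->0: no, aacacc/cbb meet in 0. 2c->1: no, aacacc/a meet in 1. 2c->2: ok.
All examples now run through 3 states with every (state, symbol) defined. Accept strings end in {2}, Reject strings end in {0,1}; accept={2}.

states=3 start=0 accept={2} delta: 0a->1 0b->0 0c->0 1a->1 1b->1 1c->2 2a->1 2b->2 2c->2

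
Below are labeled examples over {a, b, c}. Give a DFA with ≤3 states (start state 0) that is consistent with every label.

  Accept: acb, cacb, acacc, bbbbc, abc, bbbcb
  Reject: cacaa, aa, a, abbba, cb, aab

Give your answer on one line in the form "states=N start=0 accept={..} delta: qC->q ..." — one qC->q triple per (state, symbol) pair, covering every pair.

states=3 start=0 accept={2} delta: 0a->1 0b->1 0c->0 1a->0 1b->1 1c->2 2a->1 2b->2 2c->2

Fold the examples into a partial DFA from state 0: repeatedly fix the first undefined (state, symbol) met by the shortest-then-alphabetical prefix, trying targets in increasing order and rejecting any under which an Accept and a Reject string meet in one state with the same remainder; add a state when all current targets are rejected. Accepting states are where Accept strings end.
a: 0a undefined. 0a->0: no, acb/cb meet in 0 with "cb" left. Open state 1: 0a->1.
b: 0b undefined. 0b->0: no, bbbcb/cb meet in 0 with "cb" left. 0b->1: ok.
c: 0c undefined. 0c->0: ok.
aa: 1a undefined. 1a->0: ok.
ab: 1b undefined. 1b->0: no, bbbbc/aa meet in 0. 1b->1: ok.
ac: 1c undefined. 1c->0: no, acb/a meet in 1. 1c->1: no, acb/cacaa meet in 1. Open state 2: 1c->2.
aca: 2a undefined. 2a->0: no, acacc/aa meet in 0. 2a->1: ok.
acb: 2b undefined. 2b->0: no, acb/cacaa meet in 0. 2b->1: no, acb/a meet in 1. 2b->2: ok.
acacc: 2c undefined. 2c->0: no, acacc/cacaa meet in 0. 2c->1: no, acacc/a meet in 1. 2c->2: ok.
All examples now run through 3 states with every (state, symbol) defined. Accept strings end in {2}, Reject strings end in {0,1}; accept={2}.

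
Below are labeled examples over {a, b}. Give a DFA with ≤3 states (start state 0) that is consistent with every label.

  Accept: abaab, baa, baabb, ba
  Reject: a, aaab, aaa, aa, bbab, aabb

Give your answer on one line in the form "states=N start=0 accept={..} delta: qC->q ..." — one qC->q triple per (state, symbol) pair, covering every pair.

Fold the examples into a partial DFA from state 0: repeatedly fix the first undefined (state, symbol) met by the shortest-then-alphabetical prefix, trying targets in increasing order and rejecting any under which an Accept and a Reject string meet in one state with the same remainder; add a state when all current targets are rejected. Accepting states are where Accept strings end.
a: 0a undefined. 0a->0: ok.
b: 0b undefined. 0b->0: no, abaab/a meet in 0. Open state 1: 0b->1.
ba: 1a undefined. 1a->0: no, abaab/aaab meet in 1. 1a->1: no, abaab/aabb meet in 1 with "b" left. Open state 2: 1a->2.
bb: 1b undefined. 1b->0: ok.
baa: 2a undefined. 2a->0: no, abaab/aaab meet in 1. 2a->1: no, abaab/a meet in 0. 2a->2: ok.
baab: 2b undefined. 2b->0: no, abaab/a meet in 0. 2b->1: no, abaab/aaab meet in 1. 2b->2: ok.
All examples now run through 3 states with every (state, symbol) defined. Accept strings end in {2}, Reject strings end in {0,1}; accept={2}.

states=3 start=0 accept={2} delta: 0a->0 0b->1 1a->2 1b->0 2a->2 2b->2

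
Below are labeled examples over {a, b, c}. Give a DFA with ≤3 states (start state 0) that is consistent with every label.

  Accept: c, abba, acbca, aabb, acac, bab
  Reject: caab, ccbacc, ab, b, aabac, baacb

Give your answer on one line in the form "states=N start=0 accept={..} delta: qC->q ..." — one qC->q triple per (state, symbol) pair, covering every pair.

states=3 start=0 accept={0} delta: 0a->0 0b->1 0c->0 1a->1 1b->0 1c->2 2a->0 2b->1 2c->1

State merging on the prefix tree: take the shortest (then alphabetical) example prefix whose next move is undefined and point that move at state 0, else 1, else 2, ...; a target is out if some Accept/Reject pair would then sit in one state with the same input left (inseparable). If every existing state is out, open a new one.
a: 0a undefined. 0a->0: ok.
b: 0b undefined. 0b->0: no, c/aabac meet in 0 with "c" left. Open state 1: 0b->1.
c: 0c undefined. 0c->0: ok.
ba: 1a undefined. 1a->0: no, c/ccbacc meet in 0. 1a->1: ok.
abb: 1b undefined. 1b->0: ok.
acbc: 1c undefined. 1c->0: no, c/ccbacc meet in 0. 1c->1: no, c/baacb meet in 0. Open state 2: 1c->2.
acbca: 2a undefined. 2a->0: ok.
baacb: 2b undefined. 2b->0: no, c/baacb meet in 0. 2b->1: ok.
ccbacc: 2c undefined. 2c->0: no, c/ccbacc meet in 0. 2c->1: ok.
All examples now run through 3 states with every (state, symbol) defined. Accept strings end in {0}, Reject strings end in {1,2}; accept={0}.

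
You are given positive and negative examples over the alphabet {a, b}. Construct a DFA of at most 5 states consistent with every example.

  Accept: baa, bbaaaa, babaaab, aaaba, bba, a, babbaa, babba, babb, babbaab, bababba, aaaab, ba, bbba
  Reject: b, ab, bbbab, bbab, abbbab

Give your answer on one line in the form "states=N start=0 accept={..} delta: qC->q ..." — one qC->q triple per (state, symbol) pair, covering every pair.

State merging on the prefix tree: take the shortest (then alphabetical) example prefix whose next move is undefined and point that move at state 0, else 1, else 2, ...; a target is out if some Accept/Reject pair would then sit in one state with the same input left (inseparable). If every existing state is out, open a new one.
a: 0a undefined. 0a->0: no, aaaab/b meet in 0 with "b" left. Open state 1: 0a->1.
b: 0b undefined. 0b->0: ok.
aa: 1a undefined. 1a->0: no, baa/b meet in 0. 1a->1: no, aaaab/ab meet in 1 with "b" left. Open state 2: 1a->2.
ab: 1b undefined. 1b->0: no, babb/b meet in 0. 1b->1: no, bba/ab meet in 1. 1b->2: no, baa/ab meet in 2. Open state 3: 1b->3.
aaa: 2a undefined. 2a->0: no, aaaab/ab meet in 3. 2a->1: ok.
abb: 3b undefined. 3b->0: no, babb/b meet in 0. 3b->1: no, babbaab/ab meet in 3. 3b->2: ok.
abbb: 2b undefined. 2b->0: no, babbaab/b meet in 0. 2b->1: no, bba/abbbab meet in 1. 2b->2: ok.
baba: 3a undefined. 3a->0: no, aaaba/b meet in 0. 3a->1: no, babaaab/ab meet in 3. 3a->2: ok.
All examples now run through 4 states with every (state, symbol) defined. Accept strings end in {1,2}, Reject strings end in {0,3}; accept={1,2}.

states=4 start=0 accept={1,2} delta: 0a->1 0b->0 1a->2 1b->3 2a->1 2b->2 3a->2 3b->2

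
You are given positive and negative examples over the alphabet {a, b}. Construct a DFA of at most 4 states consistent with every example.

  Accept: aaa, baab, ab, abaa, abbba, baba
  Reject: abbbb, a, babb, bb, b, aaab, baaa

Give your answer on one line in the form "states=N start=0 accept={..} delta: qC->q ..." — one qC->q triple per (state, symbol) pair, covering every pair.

states=4 start=0 accept={0,3} delta: 0a->1 0b->2 1a->2 1b->3 2a->0 2b->1 3a->2 3b->0

State merging on the prefix tree: take the shortest (then alphabetical) example prefix whose next move is undefined and point that move at state 0, else 1, else 2, ...; a target is out if some Accept/Reject pair would then sit in one state with the same input left (inseparable). If every existing state is out, open a new one.
a: 0a undefined. 0a->0: no, aaa/a meet in 0. Open state 1: 0a->1.
b: 0b undefined. 0b->0: no, aaa/baaa meet in 1 with "aa" left. 0b->1: no, baab/aaab meet in 1 with "aab" left. Open state 2: 0b->2.
aa: 1a undefined. 1a->0: no, aaa/a meet in 1. 1a->1: no, aaa/a meet in 1. 1a->2: ok.
ab: 1b undefined. 1b->0: no, abaa/b meet in 2. 1b->1: no, ab/abbbb meet in 1. 1b->2: no, ab/b meet in 2. Open state 3: 1b->3.
ba: 2a undefined. 2a->0: ok.
bb: 2b undefined. 2b->0: no, aaa/babb meet in 0. 2b->1: ok.
aba: 3a undefined. 3a->0: no, abaa/a meet in 1. 3a->1: no, abaa/b meet in 2. 3a->2: ok.
abb: 3b undefined. 3b->0: ok.
All examples now run through 4 states with every (state, symbol) defined. Accept strings end in {0,3}, Reject strings end in {1,2}; accept={0,3}.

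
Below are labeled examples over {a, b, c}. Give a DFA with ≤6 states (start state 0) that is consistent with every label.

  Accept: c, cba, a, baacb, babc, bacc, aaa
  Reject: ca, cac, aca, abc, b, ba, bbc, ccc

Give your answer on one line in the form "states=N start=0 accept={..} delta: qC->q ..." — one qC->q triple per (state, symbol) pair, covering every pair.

states=4 start=0 accept={0,2} delta: 0a->0 0b->1 0c->2 1a->3 1b->1 1c->1 2a->1 2b->0 2c->1 3a->0 3b->0 3c->0

Fold the examples into a partial DFA from state 0: repeatedly fix the first undefined (state, symbol) met by the shortest-then-alphabetical prefix, trying targets in increasing order and rejecting any under which an Accept and a Reject string meet in one state with the same remainder; add a state when all current targets are rejected. Accepting states are where Accept strings end.
a: 0a undefined. 0a->0: ok.
b: 0b undefined. 0b->0: no, c/abc meet in 0 with "c" left. Open state 1: 0b->1.
c: 0c undefined. 0c->0: no, c/ca meet in 0. 0c->1: no, c/b meet in 1. Open state 2: 0c->2.
ba: 1a undefined. 1a->0: no, a/ba meet in 0. 1a->1: no, babc/bbc meet in 1 with "bc" left. 1a->2: no, c/ba meet in 2. Open state 3: 1a->3.
bb: 1b undefined. 1b->0: no, c/bbc meet in 2. 1b->1: ok.
ca: 2a undefined. 2a->0: no, c/cac meet in 2. 2a->1: ok.
cb: 2b undefined. 2b->0: ok.
cc: 2c undefined. 2c->0: no, c/ccc meet in 2. 2c->1: ok.
abc: 1c undefined. 1c->0: no, cba/cac meet in 0. 1c->1: ok.
baa: 3a undefined. 3a->0: ok.
bab: 3b undefined. 3b->0: ok.
bac: 3c undefined. 3c->0: ok.
All examples now run through 4 states with every (state, symbol) defined. Accept strings end in {0,2}, Reject strings end in {1,3}; accept={0,2}.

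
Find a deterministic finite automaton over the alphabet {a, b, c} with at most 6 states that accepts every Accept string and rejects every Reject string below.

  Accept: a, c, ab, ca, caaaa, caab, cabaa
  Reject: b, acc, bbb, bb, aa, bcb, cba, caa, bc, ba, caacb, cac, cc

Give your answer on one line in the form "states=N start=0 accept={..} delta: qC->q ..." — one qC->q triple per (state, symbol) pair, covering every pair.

Grow the machine one transition at a time. Run the examples from 0; the earliest place one falls off (shortest prefix, ties alphabetical) gets sent to the lowest-numbered state that keeps every Accept/Reject pair distinguishable — a pair clashes when both reach the same state with identical unread suffix — and to a fresh state only if none does.
a: 0a undefined. 0a->0: no, a/aa meet in 0. Open state 1: 0a->1.
b: 0b undefined. 0b->0: no, a/ba meet in 1. 0b->1: no, a/b meet in 1. Open state 2: 0b->2.
c: 0c undefined. 0c->0: no, c/cc meet in 0. 0c->1: no, ca/aa meet in 1 with "a" left. 0c->2: no, c/b meet in 2. Open state 3: 0c->3.
aa: 1a undefined. 1a->0: ok.
ab: 1b undefined. 1b->0: no, ab/aa meet in 0. 1b->1: ok.
ac: 1c undefined. 1c->0: no, c/acc meet in 3. 1c->1: no, a/acc meet in 1. 1c->2: ok.
ba: 2a undefined. 2a->0: ok.
bb: 2b undefined. 2b->0: ok.
bc: 2c undefined. 2c->0: ok.
ca: 3a undefined. 3a->0: no, a/caa meet in 1. 3a->1: no, caaaa/acc meet in 0. 3a->2: no, ca/b meet in 2. 3a->3: no, c/caa meet in 3. Open state 4: 3a->4.
cb: 3b undefined. 3b->0: no, a/cba meet in 1. 3b->1: ok.
cc: 3c undefined. 3c->0: ok.
caa: 4a undefined. 4a->0: no, a/caacb meet in 1. 4a->1: no, a/caa meet in 1. 4a->2: no, caab/acc meet in 0. 4a->3: no, c/caa meet in 3. 4a->4: no, ca/caa meet in 4. Open state 5: 4a->5.
cab: 4b undefined. 4b->0: no, cabaa/acc meet in 0. 4b->1: ok.
cac: 4c undefined. 4c->0: ok.
caaa: 5a undefined. 5a->0: ok.
caab: 5b undefined. 5b->0: no, caab/acc meet in 0. 5b->1: ok.
caac: 5c undefined. 5c->0: ok.
All examples now run through 6 states with every (state, symbol) defined. Accept strings end in {1,3,4}, Reject strings end in {0,2,5}; accept={1,3,4}.

states=6 start=0 accept={1,3,4} delta: 0a->1 0b->2 0c->3 1a->0 1b->1 1c->2 2a->0 2b->0 2c->0 3a->4 3b->1 3c->0 4a->5 4b->1 4c->0 5a->0 5b->1 5c->0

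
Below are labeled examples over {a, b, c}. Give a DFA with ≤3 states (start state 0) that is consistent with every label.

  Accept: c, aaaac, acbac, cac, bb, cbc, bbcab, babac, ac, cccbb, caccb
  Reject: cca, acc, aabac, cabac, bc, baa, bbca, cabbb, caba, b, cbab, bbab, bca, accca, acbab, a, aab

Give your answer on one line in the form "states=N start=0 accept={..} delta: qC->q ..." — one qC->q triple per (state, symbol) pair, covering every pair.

states=3 start=0 accept={2} delta: 0a->0 0b->1 0c->2 1a->1 1b->2 1c->0 2a->0 2b->0 2c->1

Fold the examples into a partial DFA from state 0: repeatedly fix the first undefined (state, symbol) met by the shortest-then-alphabetical prefix, trying targets in increasing order and rejecting any under which an Accept and a Reject string meet in one state with the same remainder; add a state when all current targets are rejected. Accepting states are where Accept strings end.
a: 0a undefined. 0a->0: ok.
b: 0b undefined. 0b->0: no, c/aabac meet in 0 with "c" left. Open state 1: 0b->1.
c: 0c undefined. 0c->0: no, c/cca meet in 0. 0c->1: no, c/b meet in 1. Open state 2: 0c->2.
ba: 1a undefined. 1a->0: no, c/aabac meet in 2. 1a->1: ok.
bb: 1b undefined. 1b->0: no, bb/a meet in 0. 1b->1: no, bb/baa meet in 1. 1b->2: ok.
bc: 1c undefined. 1c->0: ok.
ca: 2a undefined. 2a->0: ok.
cb: 2b undefined. 2b->0: ok.
cc: 2c undefined. 2c->0: no, bbcab/baa meet in 1. 2c->1: ok.
All examples now run through 3 states with every (state, symbol) defined. Accept strings end in {2}, Reject strings end in {0,1}; accept={2}.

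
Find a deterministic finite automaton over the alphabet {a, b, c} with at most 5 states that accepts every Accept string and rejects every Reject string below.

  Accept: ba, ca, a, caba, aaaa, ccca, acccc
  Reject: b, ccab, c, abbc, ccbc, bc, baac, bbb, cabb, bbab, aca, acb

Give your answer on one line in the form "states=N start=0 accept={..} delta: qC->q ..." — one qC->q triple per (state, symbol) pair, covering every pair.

Fold the examples into a partial DFA from state 0: repeatedly fix the first undefined (state, symbol) met by the shortest-then-alphabetical prefix, trying targets in increasing order and rejecting any under which an Accept and a Reject string meet in one state with the same remainder; add a state when all current targets are rejected. Accepting states are where Accept strings end.
a: 0a undefined. 0a->0: no, ca/aca meet in 0 with "ca" left. Open state 1: 0a->1.
b: 0b undefined. 0b->0: ok.
c: 0c undefined. 0c->0: ok.
aa: 1a undefined. 1a->0: no, aaaa/b meet in 0. 1a->1: ok.
ab: 1b undefined. 1b->0: ok.
ac: 1c undefined. 1c->0: no, ba/aca meet in 1. 1c->1: no, ba/baac meet in 1. Open state 2: 1c->2.
aca: 2a undefined. 2a->0: ok.
acb: 2b undefined. 2b->0: ok.
acc: 2c undefined. 2c->0: no, acccc/b meet in 0. 2c->1: ok.
All examples now run through 3 states with every (state, symbol) defined. Accept strings end in {1}, Reject strings end in {0,2}; accept={1}.

states=3 start=0 accept={1} delta: 0a->1 0b->0 0c->0 1a->1 1b->0 1c->2 2a->0 2b->0 2c->1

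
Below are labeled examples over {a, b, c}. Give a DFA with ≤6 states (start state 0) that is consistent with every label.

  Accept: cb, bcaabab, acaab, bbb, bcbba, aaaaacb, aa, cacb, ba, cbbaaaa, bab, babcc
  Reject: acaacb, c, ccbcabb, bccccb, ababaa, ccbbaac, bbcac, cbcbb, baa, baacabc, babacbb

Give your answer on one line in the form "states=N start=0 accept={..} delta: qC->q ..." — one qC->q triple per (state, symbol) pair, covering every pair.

states=6 start=0 accept={0,2,4} delta: 0a->0 0b->1 0c->1 1a->2 1b->2 1c->2 2a->3 2b->4 2c->3 3a->0 3b->0 3c->4 4a->2 4b->3 4c->5 5a->2 5b->1 5c->0

Fold the examples into a partial DFA from state 0: repeatedly fix the first undefined (state, symbol) met by the shortest-then-alphabetical prefix, trying targets in increasing order and rejecting any under which an Accept and a Reject string meet in one state with the same remainder; add a state when all current targets are rejected. Accepting states are where Accept strings end.
a: 0a undefined. 0a->0: ok.
b: 0b undefined. 0b->0: no, bbb/ababaa meet in 0. Open state 1: 0b->1.
c: 0c undefined. 0c->0: no, cb/acaacb meet in 1. 0c->1: ok.
ba: 1a undefined. 1a->0: no, cb/acaacb meet in 1 with "b" left. 1a->1: no, cacb/acaacb meet in 1 with "cb" left. Open state 2: 1a->2.
bb: 1b undefined. 1b->0: no, bbb/c meet in 1. 1b->1: no, cb/c meet in 1. 1b->2: ok.
bc: 1c undefined. 1c->0: no, cb/ccbcabb meet in 2. 1c->1: no, cb/bccccb meet in 2. 1c->2: ok.
baa: 2a undefined. 2a->0: no, cb/acaacb meet in 2. 2a->1: no, bbb/acaacb meet in 2 with "b" left. 2a->2: no, cb/baa meet in 2. Open state 3: 2a->3.
bab: 2b undefined. 2b->0: no, bbb/ababaa meet in 0. 2b->1: no, bbb/c meet in 1. 2b->2: no, bcbba/baa meet in 3. 2b->3: no, bbb/baa meet in 3. Open state 4: 2b->4.
bbc: 2c undefined. 2c->0: no, cb/cbcbb meet in 2. 2c->1: no, cb/bccccb meet in 2. 2c->2: no, bbb/bccccb meet in 4. 2c->3: ok.
baac: 3c undefined. 3c->0: no, cb/bccccb meet in 2. 3c->1: no, cb/acaacb meet in 2. 3c->2: no, acaab/bccccb meet in 3 with "b" left. 3c->3: no, acaab/acaacb meet in 3 with "b" left. 3c->4: ok.
baba: 4a undefined. 4a->0: no, cb/baacabc meet in 2. 4a->1: no, cb/ababaa meet in 2. 4a->2: ok.
babc: 4c undefined. 4c->0: no, cb/ccbcabb meet in 2. 4c->1: no, cb/bccccb meet in 2. 4c->2: no, cb/baacabc meet in 2. 4c->3: no, acaab/bccccb meet in 3 with "b" left. 4c->4: no, bbb/baacabc meet in 4. Open state 5: 4c->5.
bbca: 3a undefined. 3a->0: ok.
bcbb: 4b undefined. 4b->0: no, bcbba/acaacb meet in 0. 4b->1: no, bcaabab/ccbbaac meet in 4. 4b->2: no, cb/acaacb meet in 2. 4b->3: ok.
cacb: 3b undefined. 3b->0: ok.
babcc: 5c undefined. 5c->0: ok.
ccbca: 5a undefined. 5a->0: no, cb/ccbcabb meet in 2. 5a->1: no, bcaabab/ccbcabb meet in 4. 5a->2: ok.
bccccb: 5b undefined. 5b->0: no, acaab/bccccb meet in 0. 5b->1: ok.
All examples now run through 6 states with every (state, symbol) defined. Accept strings end in {0,2,4}, Reject strings end in {1,3,5}; accept={0,2,4}.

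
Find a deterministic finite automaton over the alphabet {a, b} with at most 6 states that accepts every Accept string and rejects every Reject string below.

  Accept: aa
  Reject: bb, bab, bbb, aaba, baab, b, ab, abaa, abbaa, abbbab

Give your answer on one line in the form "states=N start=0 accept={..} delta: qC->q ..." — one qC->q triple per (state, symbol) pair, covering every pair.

states=2 start=0 accept={0} delta: 0a->0 0b->1 1a->1 1b->1

Grow the machine one transition at a time. Run the examples from 0; the earliest place one falls off (shortest prefix, ties alphabetical) gets sent to the lowest-numbered state that keeps every Accept/Reject pair distinguishable — a pair clashes when both reach the same state with identical unread suffix — and to a fresh state only if none does.
a: 0a undefined. 0a->0: ok.
b: 0b undefined. 0b->0: no, aa/bb meet in 0. Open state 1: 0b->1.
ba: 1a undefined. 1a->0: no, aa/aaba meet in 0. 1a->1: ok.
bb: 1b undefined. 1b->0: no, aa/bb meet in 0. 1b->1: ok.
All examples now run through 2 states with every (state, symbol) defined. Accept strings end in {0}, Reject strings end in {1}; accept={0}.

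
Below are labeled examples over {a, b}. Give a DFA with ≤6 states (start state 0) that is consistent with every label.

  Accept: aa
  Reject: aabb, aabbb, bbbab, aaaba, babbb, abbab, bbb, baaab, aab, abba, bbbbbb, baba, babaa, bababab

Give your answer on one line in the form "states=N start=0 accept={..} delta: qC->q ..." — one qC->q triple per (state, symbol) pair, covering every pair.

states=2 start=0 accept={0} delta: 0a->0 0b->1 1a->1 1b->1

State merging on the prefix tree: take the shortest (then alphabetical) example prefix whose next move is undefined and point that move at state 0, else 1, else 2, ...; a target is out if some Accept/Reject pair would then sit in one state with the same input left (inseparable). If every existing state is out, open a new one.
a: 0a undefined. 0a->0: ok.
b: 0b undefined. 0b->0: no, aa/aabb meet in 0. Open state 1: 0b->1.
ba: 1a undefined. 1a->0: no, aa/aaaba meet in 0. 1a->1: ok.
bb: 1b undefined. 1b->0: no, aa/aabb meet in 0. 1b->1: ok.
All examples now run through 2 states with every (state, symbol) defined. Accept strings end in {0}, Reject strings end in {1}; accept={0}.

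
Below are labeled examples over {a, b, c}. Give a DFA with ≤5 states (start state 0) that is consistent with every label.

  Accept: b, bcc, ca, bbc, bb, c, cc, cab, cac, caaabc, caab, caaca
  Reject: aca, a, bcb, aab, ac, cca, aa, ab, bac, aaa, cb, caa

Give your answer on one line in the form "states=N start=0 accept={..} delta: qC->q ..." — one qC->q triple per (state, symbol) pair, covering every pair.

Grow the machine one transition at a time. Run the examples from 0; the earliest place one falls off (shortest prefix, ties alphabetical) gets sent to the lowest-numbered state that keeps every Accept/Reject pair distinguishable — a pair clashes when both reach the same state with identical unread suffix — and to a fresh state only if none does.
a: 0a undefined. 0a->0: no, b/aab meet in 0 with "b" left. Open state 1: 0a->1.
b: 0b undefined. 0b->0: ok.
c: 0c undefined. 0c->0: no, b/bcb meet in 0. 0c->1: no, bcc/ac meet in 1 with "c" left. Open state 2: 0c->2.
aa: 1a undefined. 1a->0: no, b/aab meet in 0. 1a->1: ok.
ab: 1b undefined. 1b->0: no, b/aab meet in 0. 1b->1: ok.
ac: 1c undefined. 1c->0: no, b/ac meet in 0. 1c->1: ok.
ca: 2a undefined. 2a->0: no, caaabc/aca meet in 1. 2a->1: no, ca/aca meet in 1. 2a->2: no, ca/caa meet in 2. Open state 3: 2a->3.
cb: 2b undefined. 2b->0: no, b/bcb meet in 0. 2b->1: ok.
cc: 2c undefined. 2c->0: ok.
caa: 3a undefined. 3a->0: no, b/caa meet in 0. 3a->1: no, caaabc/aca meet in 1. 3a->2: no, bbc/caa meet in 2. 3a->3: no, ca/caa meet in 3. Open state 4: 3a->4.
cab: 3b undefined. 3b->0: ok.
cac: 3c undefined. 3c->0: ok.
caaa: 4a undefined. 4a->0: ok.
caab: 4b undefined. 4b->0: ok.
caac: 4c undefined. 4c->0: no, caaca/aca meet in 1. 4c->1: no, caaca/aca meet in 1. 4c->2: ok.
All examples now run through 5 states with every (state, symbol) defined. Accept strings end in {0,2,3}, Reject strings end in {1,4}; accept={0,2,3}.

states=5 start=0 accept={0,2,3} delta: 0a->1 0b->0 0c->2 1a->1 1b->1 1c->1 2a->3 2b->1 2c->0 3a->4 3b->0 3c->0 4a->0 4b->0 4c->2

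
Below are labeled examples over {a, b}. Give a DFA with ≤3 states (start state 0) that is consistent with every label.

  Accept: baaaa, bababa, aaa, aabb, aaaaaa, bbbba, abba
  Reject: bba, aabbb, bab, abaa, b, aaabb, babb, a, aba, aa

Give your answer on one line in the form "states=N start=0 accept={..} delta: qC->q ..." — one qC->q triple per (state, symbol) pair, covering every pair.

states=3 start=0 accept={0} delta: 0a->1 0b->2 1a->2 1b->0 2a->0 2b->1

Grow the machine one transition at a time. Run the examples from 0; the earliest place one falls off (shortest prefix, ties alphabetical) gets sent to the lowest-numbered state that keeps every Accept/Reject pair distinguishable — a pair clashes when both reach the same state with identical unread suffix — and to a fresh state only if none does.
a: 0a undefined. 0a->0: no, aaa/a meet in 0. Open state 1: 0a->1.
b: 0b undefined. 0b->0: no, bbbba/bba meet in 1. 0b->1: no, aabb/babb meet in 1 with "abb" left. Open state 2: 0b->2.
aa: 1a undefined. 1a->0: no, aaa/a meet in 1. 1a->1: no, aaa/a meet in 1. 1a->2: ok.
ab: 1b undefined. 1b->0: ok.
ba: 2a undefined. 2a->0: ok.
bb: 2b undefined. 2b->0: no, baaaa/aabbb meet in 0. 2b->1: ok.
All examples now run through 3 states with every (state, symbol) defined. Accept strings end in {0}, Reject strings end in {1,2}; accept={0}.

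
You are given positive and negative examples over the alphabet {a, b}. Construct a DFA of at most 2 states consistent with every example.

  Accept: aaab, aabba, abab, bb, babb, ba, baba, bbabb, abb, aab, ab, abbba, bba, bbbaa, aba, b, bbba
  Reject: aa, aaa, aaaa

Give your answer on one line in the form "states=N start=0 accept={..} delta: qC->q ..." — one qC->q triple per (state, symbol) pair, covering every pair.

Fold the examples into a partial DFA from state 0: repeatedly fix the first undefined (state, symbol) met by the shortest-then-alphabetical prefix, trying targets in increasing order and rejecting any under which an Accept and a Reject string meet in one state with the same remainder; add a state when all current targets are rejected. Accepting states are where Accept strings end.
a: 0a undefined. 0a->0: ok.
b: 0b undefined. 0b->0: no, aaab/aa meet in 0. Open state 1: 0b->1.
ba: 1a undefined. 1a->0: no, ba/aa meet in 0. 1a->1: ok.
bb: 1b undefined. 1b->0: no, aabba/aa meet in 0. 1b->1: ok.
All examples now run through 2 states with every (state, symbol) defined. Accept strings end in {1}, Reject strings end in {0}; accept={1}.

states=2 start=0 accept={1} delta: 0a->0 0b->1 1a->1 1b->1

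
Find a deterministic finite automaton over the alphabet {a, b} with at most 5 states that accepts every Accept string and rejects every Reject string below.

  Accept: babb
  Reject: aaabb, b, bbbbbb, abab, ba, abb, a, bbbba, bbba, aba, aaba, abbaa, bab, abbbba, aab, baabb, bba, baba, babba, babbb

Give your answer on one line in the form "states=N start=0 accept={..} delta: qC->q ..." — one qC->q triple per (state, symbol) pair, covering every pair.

Grow the machine one transition at a time. Run the examples from 0; the earliest place one falls off (shortest prefix, ties alphabetical) gets sent to the lowest-numbered state that keeps every Accept/Reject pair distinguishable — a pair clashes when both reach the same state with identical unread suffix — and to a fresh state only if none does.
a: 0a undefined. 0a->0: ok.
b: 0b undefined. 0b->0: no, babb/aaabb meet in 0. Open state 1: 0b->1.
ba: 1a undefined. 1a->0: no, babb/aaabb meet in 1 with "b" left. 1a->1: no, babb/baabb meet in 1 with "bb" left. Open state 2: 1a->2.
bb: 1b undefined. 1b->0: ok.
baa: 2a undefined. 2a->0: ok.
bab: 2b undefined. 2b->0: no, babb/b meet in 1. 2b->1: no, babb/aaabb meet in 0. 2b->2: no, babb/abab meet in 2. Open state 3: 2b->3.
baba: 3a undefined. 3a->0: ok.
babb: 3b undefined. 3b->0: no, babb/aaabb meet in 0. 3b->1: no, babb/b meet in 1. 3b->2: no, babb/ba meet in 2. 3b->3: no, babb/abab meet in 3. Open state 4: 3b->4.
babba: 4a undefined. 4a->0: ok.
babbb: 4b undefined. 4b->0: ok.
All examples now run through 5 states with every (state, symbol) defined. Accept strings end in {4}, Reject strings end in {0,1,2,3}; accept={4}.

states=5 start=0 accept={4} delta: 0a->0 0b->1 1a->2 1b->0 2a->0 2b->3 3a->0 3b->4 4a->0 4b->0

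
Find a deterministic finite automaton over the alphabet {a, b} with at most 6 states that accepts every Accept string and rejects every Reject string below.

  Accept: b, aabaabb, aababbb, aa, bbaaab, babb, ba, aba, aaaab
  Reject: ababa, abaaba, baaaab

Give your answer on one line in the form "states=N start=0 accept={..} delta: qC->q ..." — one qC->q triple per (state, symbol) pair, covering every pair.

states=3 start=0 accept={0,1} delta: 0a->0 0b->1 1a->1 1b->2 2a->2 2b->0

State merging on the prefix tree: take the shortest (then alphabetical) example prefix whose next move is undefined and point that move at state 0, else 1, else 2, ...; a target is out if some Accept/Reject pair would then sit in one state with the same input left (inseparable). If every existing state is out, open a new one.
a: 0a undefined. 0a->0: ok.
b: 0b undefined. 0b->0: no, b/ababa meet in 0. Open state 1: 0b->1.
ba: 1a undefined. 1a->0: no, b/baaaab meet in 1. 1a->1: ok.
bb: 1b undefined. 1b->0: no, aababbb/ababa meet in 0. 1b->1: no, b/ababa meet in 1. Open state 2: 1b->2.
bba: 2a undefined. 2a->0: no, aa/ababa meet in 0. 2a->1: no, b/ababa meet in 1. 2a->2: ok.
babb: 2b undefined. 2b->0: ok.
All examples now run through 3 states with every (state, symbol) defined. Accept strings end in {0,1}, Reject strings end in {2}; accept={0,1}.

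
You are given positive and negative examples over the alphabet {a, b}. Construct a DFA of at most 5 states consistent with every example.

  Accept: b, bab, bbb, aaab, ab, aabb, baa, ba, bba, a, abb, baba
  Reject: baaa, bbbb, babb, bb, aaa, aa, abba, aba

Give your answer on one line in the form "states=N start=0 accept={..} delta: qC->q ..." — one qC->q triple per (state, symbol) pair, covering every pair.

states=5 start=0 accept={0,1,2} delta: 0a->1 0b->2 1a->3 1b->1 2a->0 2b->4 3a->3 3b->0 4a->0 4b->2

State merging on the prefix tree: take the shortest (then alphabetical) example prefix whose next move is undefined and point that move at state 0, else 1, else 2, ...; a target is out if some Accept/Reject pair would then sit in one state with the same input left (inseparable). If every existing state is out, open a new one.
a: 0a undefined. 0a->0: no, aabb/bb meet in 0 with "bb" left. Open state 1: 0a->1.
b: 0b undefined. 0b->0: no, b/bbbb meet in 0. 0b->1: no, ab/bb meet in 1 with "b" left. Open state 2: 0b->2.
aa: 1a undefined. 1a->0: no, aabb/bb meet in 2 with "b" left. 1a->1: no, a/aaa meet in 1. 1a->2: no, b/aa meet in 2. Open state 3: 1a->3.
ab: 1b undefined. 1b->0: no, ba/abba meet in 2 with "a" left. 1b->1: ok.
ba: 2a undefined. 2a->0: ok.
bb: 2b undefined. 2b->0: no, ba/bbbb meet in 0. 2b->1: no, bbb/bbbb meet in 1. 2b->2: no, b/bbbb meet in 2. 2b->3: no, aabb/bbbb meet in 3 with "bb" left. Open state 4: 2b->4.
aaa: 3a undefined. 3a->0: no, ba/aaa meet in 0. 3a->1: no, aaab/aaa meet in 1. 3a->2: no, b/aaa meet in 2. 3a->3: ok.
aab: 3b undefined. 3b->0: ok.
bba: 4a undefined. 4a->0: ok.
bbb: 4b undefined. 4b->0: no, b/bbbb meet in 2. 4b->1: no, bbb/bbbb meet in 1. 4b->2: ok.
All examples now run through 5 states with every (state, symbol) defined. Accept strings end in {0,1,2}, Reject strings end in {3,4}; accept={0,1,2}.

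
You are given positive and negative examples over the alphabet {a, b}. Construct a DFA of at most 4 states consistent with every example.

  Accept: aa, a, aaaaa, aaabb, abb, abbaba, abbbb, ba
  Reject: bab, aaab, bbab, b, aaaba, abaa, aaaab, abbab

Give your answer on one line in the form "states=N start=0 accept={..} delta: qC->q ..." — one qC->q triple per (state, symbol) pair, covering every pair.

states=4 start=0 accept={1,3} delta: 0a->1 0b->0 1a->1 1b->2 2a->2 2b->3 3a->0 3b->2

State merging on the prefix tree: take the shortest (then alphabetical) example prefix whose next move is undefined and point that move at state 0, else 1, else 2, ...; a target is out if some Accept/Reject pair would then sit in one state with the same input left (inseparable). If every existing state is out, open a new one.
a: 0a undefined. 0a->0: no, ba/aaaba meet in 0 with "ba" left. Open state 1: 0a->1.
b: 0b undefined. 0b->0: ok.
aa: 1a undefined. 1a->0: no, aa/b meet in 0. 1a->1: ok.
ab: 1b undefined. 1b->0: no, aa/aaaba meet in 1. 1b->1: no, aa/bab meet in 1. Open state 2: 1b->2.
aba: 2a undefined. 2a->0: no, aa/abaa meet in 1. 2a->1: no, aa/aaaba meet in 1. 2a->2: ok.
abb: 2b undefined. 2b->0: no, aaabb/b meet in 0. 2b->1: no, abbaba/bab meet in 2. 2b->2: no, aaabb/bab meet in 2. Open state 3: 2b->3.
abba: 3a undefined. 3a->0: ok.
abbb: 3b undefined. 3b->0: no, abbbb/b meet in 0. 3b->1: no, abbbb/bab meet in 2. 3b->2: ok.
All examples now run through 4 states with every (state, symbol) defined. Accept strings end in {1,3}, Reject strings end in {0,2}; accept={1,3}.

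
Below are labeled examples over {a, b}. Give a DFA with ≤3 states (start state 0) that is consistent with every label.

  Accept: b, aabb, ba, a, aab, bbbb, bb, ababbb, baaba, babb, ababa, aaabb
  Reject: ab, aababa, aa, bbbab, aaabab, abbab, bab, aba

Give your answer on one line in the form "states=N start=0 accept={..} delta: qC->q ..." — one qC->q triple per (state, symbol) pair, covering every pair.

states=3 start=0 accept={0,1} delta: 0a->1 0b->0 1a->2 1b->2 2a->2 2b->0

Fold the examples into a partial DFA from state 0: repeatedly fix the first undefined (state, symbol) met by the shortest-then-alphabetical prefix, trying targets in increasing order and rejecting any under which an Accept and a Reject string meet in one state with the same remainder; add a state when all current targets are rejected. Accepting states are where Accept strings end.
a: 0a undefined. 0a->0: no, b/ab meet in 0 with "b" left. Open state 1: 0a->1.
b: 0b undefined. 0b->0: ok.
aa: 1a undefined. 1a->0: no, b/aa meet in 0. 1a->1: no, ba/aa meet in 1. Open state 2: 1a->2.
ab: 1b undefined. 1b->0: no, b/ab meet in 0. 1b->1: no, ba/ab meet in 1. 1b->2: ok.
aaa: 2a undefined. 2a->0: no, b/aba meet in 0. 2a->1: no, ba/aba meet in 1. 2a->2: ok.
aab: 2b undefined. 2b->0: ok.
All examples now run through 3 states with every (state, symbol) defined. Accept strings end in {0,1}, Reject strings end in {2}; accept={0,1}.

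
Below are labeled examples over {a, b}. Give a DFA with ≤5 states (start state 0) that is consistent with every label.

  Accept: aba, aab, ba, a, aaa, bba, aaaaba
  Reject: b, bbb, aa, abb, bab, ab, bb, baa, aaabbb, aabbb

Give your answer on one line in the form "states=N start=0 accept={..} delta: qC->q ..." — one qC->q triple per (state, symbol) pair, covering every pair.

states=4 start=0 accept={1,3} delta: 0a->1 0b->0 1a->2 1b->0 2a->1 2b->3 3a->1 3b->0

Grow the machine one transition at a time. Run the examples from 0; the earliest place one falls off (shortest prefix, ties alphabetical) gets sent to the lowest-numbered state that keeps every Accept/Reject pair distinguishable — a pair clashes when both reach the same state with identical unread suffix — and to a fresh state only if none does.
a: 0a undefined. 0a->0: no, aab/b meet in 0 with "b" left. Open state 1: 0a->1.
b: 0b undefined. 0b->0: ok.
aa: 1a undefined. 1a->0: no, aab/b meet in 0. 1a->1: no, aab/bab meet in 1 with "b" left. Open state 2: 1a->2.
ab: 1b undefined. 1b->0: ok.
aaa: 2a undefined. 2a->0: no, aaa/b meet in 0. 2a->1: ok.
aab: 2b undefined. 2b->0: no, aab/b meet in 0. 2b->1: no, aaaaba/aa meet in 2. 2b->2: no, aab/aa meet in 2. Open state 3: 2b->3.
aabb: 3b undefined. 3b->0: ok.
aaaaba: 3a undefined. 3a->0: no, aaaaba/b meet in 0. 3a->1: ok.
All examples now run through 4 states with every (state, symbol) defined. Accept strings end in {1,3}, Reject strings end in {0,2}; accept={1,3}.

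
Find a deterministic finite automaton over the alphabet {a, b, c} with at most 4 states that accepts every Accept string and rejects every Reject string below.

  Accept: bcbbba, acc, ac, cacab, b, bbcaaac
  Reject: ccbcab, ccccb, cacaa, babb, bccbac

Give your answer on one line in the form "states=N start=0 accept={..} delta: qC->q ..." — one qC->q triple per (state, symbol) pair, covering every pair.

State merging on the prefix tree: take the shortest (then alphabetical) example prefix whose next move is undefined and point that move at state 0, else 1, else 2, ...; a target is out if some Accept/Reject pair would then sit in one state with the same input left (inseparable). If every existing state is out, open a new one.
a: 0a undefined. 0a->0: ok.
b: 0b undefined. 0b->0: no, b/babb meet in 0. Open state 1: 0b->1.
c: 0c undefined. 0c->0: no, acc/cacaa meet in 0. 0c->1: ok.
ba: 1a undefined. 1a->0: ok.
bb: 1b undefined. 1b->0: ok.
bc: 1c undefined. 1c->0: no, bcbbba/cacaa meet in 0. 1c->1: no, bcbbba/ccccb meet in 0. Open state 2: 1c->2.
bcb: 2b undefined. 2b->0: no, bcbbba/cacaa meet in 0. 2b->1: no, bcbbba/cacaa meet in 0. 2b->2: ok.
bcc: 2c undefined. 2c->0: no, ac/ccbcab meet in 1. 2c->1: no, acc/ccccb meet in 2. 2c->2: no, acc/ccccb meet in 2. Open state 3: 2c->3.
bccb: 3b undefined. 3b->0: no, ac/bccbac meet in 1. 3b->1: no, ac/bccbac meet in 1. 3b->2: ok.
cccc: 3c undefined. 3c->0: no, ac/ccccb meet in 1. 3c->1: ok.
bccba: 2a undefined. 2a->0: no, bcbbba/ccccb meet in 0. 2a->1: no, acc/bccbac meet in 2. 2a->2: ok.
ccbca: 3a undefined. 3a->0: no, ac/ccbcab meet in 1. 3a->1: ok.
All examples now run through 4 states with every (state, symbol) defined. Accept strings end in {1,2}, Reject strings end in {0,3}; accept={1,2}.

states=4 start=0 accept={1,2} delta: 0a->0 0b->1 0c->1 1a->0 1b->0 1c->2 2a->2 2b->2 2c->3 3a->1 3b->2 3c->1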